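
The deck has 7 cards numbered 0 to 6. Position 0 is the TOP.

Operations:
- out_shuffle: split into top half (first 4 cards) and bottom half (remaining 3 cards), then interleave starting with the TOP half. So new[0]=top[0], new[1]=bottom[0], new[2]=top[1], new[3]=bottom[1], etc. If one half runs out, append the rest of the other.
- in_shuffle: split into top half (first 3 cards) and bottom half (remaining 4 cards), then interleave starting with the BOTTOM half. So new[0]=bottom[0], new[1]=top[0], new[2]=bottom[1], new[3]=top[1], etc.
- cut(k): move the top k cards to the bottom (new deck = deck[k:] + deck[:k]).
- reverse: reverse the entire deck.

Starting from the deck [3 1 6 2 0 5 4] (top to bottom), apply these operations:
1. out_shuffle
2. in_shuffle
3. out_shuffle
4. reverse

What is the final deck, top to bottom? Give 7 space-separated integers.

Answer: 0 2 6 1 3 4 5

Derivation:
After op 1 (out_shuffle): [3 0 1 5 6 4 2]
After op 2 (in_shuffle): [5 3 6 0 4 1 2]
After op 3 (out_shuffle): [5 4 3 1 6 2 0]
After op 4 (reverse): [0 2 6 1 3 4 5]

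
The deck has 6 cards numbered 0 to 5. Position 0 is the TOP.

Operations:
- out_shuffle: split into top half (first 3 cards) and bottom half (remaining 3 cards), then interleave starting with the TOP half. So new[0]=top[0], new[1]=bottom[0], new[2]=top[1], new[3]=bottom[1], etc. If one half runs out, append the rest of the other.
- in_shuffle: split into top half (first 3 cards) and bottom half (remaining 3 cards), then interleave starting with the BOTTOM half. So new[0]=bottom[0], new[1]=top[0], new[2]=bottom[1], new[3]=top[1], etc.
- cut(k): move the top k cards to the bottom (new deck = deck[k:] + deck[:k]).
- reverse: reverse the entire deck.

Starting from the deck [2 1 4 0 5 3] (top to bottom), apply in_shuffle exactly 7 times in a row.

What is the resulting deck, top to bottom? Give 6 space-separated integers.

Answer: 0 2 5 1 3 4

Derivation:
After op 1 (in_shuffle): [0 2 5 1 3 4]
After op 2 (in_shuffle): [1 0 3 2 4 5]
After op 3 (in_shuffle): [2 1 4 0 5 3]
After op 4 (in_shuffle): [0 2 5 1 3 4]
After op 5 (in_shuffle): [1 0 3 2 4 5]
After op 6 (in_shuffle): [2 1 4 0 5 3]
After op 7 (in_shuffle): [0 2 5 1 3 4]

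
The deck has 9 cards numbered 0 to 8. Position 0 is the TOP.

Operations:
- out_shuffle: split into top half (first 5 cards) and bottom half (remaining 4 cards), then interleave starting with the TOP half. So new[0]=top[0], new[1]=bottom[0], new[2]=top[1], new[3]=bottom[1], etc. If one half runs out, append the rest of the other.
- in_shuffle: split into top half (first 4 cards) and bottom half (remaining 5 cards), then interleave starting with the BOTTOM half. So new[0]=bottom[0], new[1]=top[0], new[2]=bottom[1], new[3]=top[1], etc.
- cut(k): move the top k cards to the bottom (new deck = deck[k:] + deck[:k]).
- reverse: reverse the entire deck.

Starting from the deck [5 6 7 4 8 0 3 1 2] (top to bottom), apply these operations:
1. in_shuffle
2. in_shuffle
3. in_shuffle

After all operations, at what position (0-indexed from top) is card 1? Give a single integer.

After op 1 (in_shuffle): [8 5 0 6 3 7 1 4 2]
After op 2 (in_shuffle): [3 8 7 5 1 0 4 6 2]
After op 3 (in_shuffle): [1 3 0 8 4 7 6 5 2]
Card 1 is at position 0.

Answer: 0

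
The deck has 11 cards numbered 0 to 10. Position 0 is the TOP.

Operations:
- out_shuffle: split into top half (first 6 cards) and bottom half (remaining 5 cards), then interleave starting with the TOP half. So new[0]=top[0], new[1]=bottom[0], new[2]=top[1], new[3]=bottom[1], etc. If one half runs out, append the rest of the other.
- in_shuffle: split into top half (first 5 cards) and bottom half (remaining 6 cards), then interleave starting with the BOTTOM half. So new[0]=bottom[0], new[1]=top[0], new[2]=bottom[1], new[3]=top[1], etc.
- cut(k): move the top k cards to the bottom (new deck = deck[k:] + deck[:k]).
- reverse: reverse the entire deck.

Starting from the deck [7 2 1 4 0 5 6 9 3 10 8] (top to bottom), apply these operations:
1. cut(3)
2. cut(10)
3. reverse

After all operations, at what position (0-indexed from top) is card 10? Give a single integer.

Answer: 3

Derivation:
After op 1 (cut(3)): [4 0 5 6 9 3 10 8 7 2 1]
After op 2 (cut(10)): [1 4 0 5 6 9 3 10 8 7 2]
After op 3 (reverse): [2 7 8 10 3 9 6 5 0 4 1]
Card 10 is at position 3.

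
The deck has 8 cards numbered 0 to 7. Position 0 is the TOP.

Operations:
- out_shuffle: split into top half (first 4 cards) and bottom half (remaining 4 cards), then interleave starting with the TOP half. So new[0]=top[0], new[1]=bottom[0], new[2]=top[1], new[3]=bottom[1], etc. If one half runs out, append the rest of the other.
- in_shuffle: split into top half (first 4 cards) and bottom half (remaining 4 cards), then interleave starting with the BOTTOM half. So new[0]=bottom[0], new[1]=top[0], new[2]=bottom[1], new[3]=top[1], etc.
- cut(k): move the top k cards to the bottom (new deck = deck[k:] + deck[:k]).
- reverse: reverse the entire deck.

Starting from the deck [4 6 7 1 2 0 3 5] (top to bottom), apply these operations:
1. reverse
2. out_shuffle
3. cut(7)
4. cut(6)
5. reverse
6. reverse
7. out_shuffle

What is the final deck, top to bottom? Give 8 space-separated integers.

After op 1 (reverse): [5 3 0 2 1 7 6 4]
After op 2 (out_shuffle): [5 1 3 7 0 6 2 4]
After op 3 (cut(7)): [4 5 1 3 7 0 6 2]
After op 4 (cut(6)): [6 2 4 5 1 3 7 0]
After op 5 (reverse): [0 7 3 1 5 4 2 6]
After op 6 (reverse): [6 2 4 5 1 3 7 0]
After op 7 (out_shuffle): [6 1 2 3 4 7 5 0]

Answer: 6 1 2 3 4 7 5 0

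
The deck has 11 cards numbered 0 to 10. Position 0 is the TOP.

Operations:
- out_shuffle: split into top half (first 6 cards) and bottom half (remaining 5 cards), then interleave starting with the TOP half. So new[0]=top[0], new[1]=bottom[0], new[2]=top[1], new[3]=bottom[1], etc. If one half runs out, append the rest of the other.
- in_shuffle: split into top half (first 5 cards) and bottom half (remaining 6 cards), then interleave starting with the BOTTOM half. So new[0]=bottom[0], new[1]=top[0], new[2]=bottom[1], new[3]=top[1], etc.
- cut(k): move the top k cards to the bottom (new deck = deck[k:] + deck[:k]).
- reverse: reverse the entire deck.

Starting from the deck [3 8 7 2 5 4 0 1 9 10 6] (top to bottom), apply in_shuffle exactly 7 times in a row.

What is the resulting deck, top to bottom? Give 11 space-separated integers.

After op 1 (in_shuffle): [4 3 0 8 1 7 9 2 10 5 6]
After op 2 (in_shuffle): [7 4 9 3 2 0 10 8 5 1 6]
After op 3 (in_shuffle): [0 7 10 4 8 9 5 3 1 2 6]
After op 4 (in_shuffle): [9 0 5 7 3 10 1 4 2 8 6]
After op 5 (in_shuffle): [10 9 1 0 4 5 2 7 8 3 6]
After op 6 (in_shuffle): [5 10 2 9 7 1 8 0 3 4 6]
After op 7 (in_shuffle): [1 5 8 10 0 2 3 9 4 7 6]

Answer: 1 5 8 10 0 2 3 9 4 7 6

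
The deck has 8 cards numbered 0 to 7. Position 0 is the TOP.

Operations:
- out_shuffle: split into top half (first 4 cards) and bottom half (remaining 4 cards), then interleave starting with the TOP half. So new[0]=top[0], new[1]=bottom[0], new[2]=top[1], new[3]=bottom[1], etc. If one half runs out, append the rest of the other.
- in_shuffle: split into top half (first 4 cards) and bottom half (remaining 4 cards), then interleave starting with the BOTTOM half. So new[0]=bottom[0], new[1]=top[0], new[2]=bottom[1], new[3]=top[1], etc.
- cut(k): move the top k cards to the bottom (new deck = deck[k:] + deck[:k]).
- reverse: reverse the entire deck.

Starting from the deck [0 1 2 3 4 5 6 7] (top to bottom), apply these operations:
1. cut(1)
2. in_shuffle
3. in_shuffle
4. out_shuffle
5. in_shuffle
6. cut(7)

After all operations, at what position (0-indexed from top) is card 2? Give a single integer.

Answer: 7

Derivation:
After op 1 (cut(1)): [1 2 3 4 5 6 7 0]
After op 2 (in_shuffle): [5 1 6 2 7 3 0 4]
After op 3 (in_shuffle): [7 5 3 1 0 6 4 2]
After op 4 (out_shuffle): [7 0 5 6 3 4 1 2]
After op 5 (in_shuffle): [3 7 4 0 1 5 2 6]
After op 6 (cut(7)): [6 3 7 4 0 1 5 2]
Card 2 is at position 7.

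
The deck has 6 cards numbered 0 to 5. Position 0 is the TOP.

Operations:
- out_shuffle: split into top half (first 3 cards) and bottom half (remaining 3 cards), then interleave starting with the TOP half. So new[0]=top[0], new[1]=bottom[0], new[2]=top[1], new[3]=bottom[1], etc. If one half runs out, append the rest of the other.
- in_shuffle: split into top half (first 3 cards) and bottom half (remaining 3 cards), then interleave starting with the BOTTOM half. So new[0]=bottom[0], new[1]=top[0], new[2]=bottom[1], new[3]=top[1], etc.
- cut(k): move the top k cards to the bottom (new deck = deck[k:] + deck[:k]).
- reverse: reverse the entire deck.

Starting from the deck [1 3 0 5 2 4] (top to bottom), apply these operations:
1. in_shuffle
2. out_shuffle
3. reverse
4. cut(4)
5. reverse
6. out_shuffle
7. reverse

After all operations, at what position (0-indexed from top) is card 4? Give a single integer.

After op 1 (in_shuffle): [5 1 2 3 4 0]
After op 2 (out_shuffle): [5 3 1 4 2 0]
After op 3 (reverse): [0 2 4 1 3 5]
After op 4 (cut(4)): [3 5 0 2 4 1]
After op 5 (reverse): [1 4 2 0 5 3]
After op 6 (out_shuffle): [1 0 4 5 2 3]
After op 7 (reverse): [3 2 5 4 0 1]
Card 4 is at position 3.

Answer: 3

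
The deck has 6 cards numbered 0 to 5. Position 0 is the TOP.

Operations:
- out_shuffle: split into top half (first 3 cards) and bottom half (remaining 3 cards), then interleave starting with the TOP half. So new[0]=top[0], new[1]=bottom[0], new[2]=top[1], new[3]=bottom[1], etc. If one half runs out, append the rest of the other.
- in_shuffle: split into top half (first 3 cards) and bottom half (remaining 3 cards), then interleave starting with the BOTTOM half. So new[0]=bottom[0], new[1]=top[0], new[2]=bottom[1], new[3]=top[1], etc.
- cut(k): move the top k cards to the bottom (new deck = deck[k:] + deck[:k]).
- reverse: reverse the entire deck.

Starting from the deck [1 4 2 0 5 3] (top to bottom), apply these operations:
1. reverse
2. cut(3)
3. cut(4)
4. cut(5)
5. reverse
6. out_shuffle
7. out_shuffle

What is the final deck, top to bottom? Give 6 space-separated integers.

Answer: 1 5 0 2 4 3

Derivation:
After op 1 (reverse): [3 5 0 2 4 1]
After op 2 (cut(3)): [2 4 1 3 5 0]
After op 3 (cut(4)): [5 0 2 4 1 3]
After op 4 (cut(5)): [3 5 0 2 4 1]
After op 5 (reverse): [1 4 2 0 5 3]
After op 6 (out_shuffle): [1 0 4 5 2 3]
After op 7 (out_shuffle): [1 5 0 2 4 3]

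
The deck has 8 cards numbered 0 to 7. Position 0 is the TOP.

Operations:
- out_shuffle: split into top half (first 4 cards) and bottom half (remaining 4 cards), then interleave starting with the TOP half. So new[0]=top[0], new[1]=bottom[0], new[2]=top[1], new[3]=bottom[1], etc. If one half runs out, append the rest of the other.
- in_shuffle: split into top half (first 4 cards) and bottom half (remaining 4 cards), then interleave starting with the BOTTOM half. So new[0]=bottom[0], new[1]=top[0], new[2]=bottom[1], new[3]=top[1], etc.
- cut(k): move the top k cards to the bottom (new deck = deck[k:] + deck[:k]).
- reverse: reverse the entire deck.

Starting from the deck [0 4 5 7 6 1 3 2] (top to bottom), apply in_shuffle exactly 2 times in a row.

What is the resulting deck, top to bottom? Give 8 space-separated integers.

Answer: 3 6 5 0 2 1 7 4

Derivation:
After op 1 (in_shuffle): [6 0 1 4 3 5 2 7]
After op 2 (in_shuffle): [3 6 5 0 2 1 7 4]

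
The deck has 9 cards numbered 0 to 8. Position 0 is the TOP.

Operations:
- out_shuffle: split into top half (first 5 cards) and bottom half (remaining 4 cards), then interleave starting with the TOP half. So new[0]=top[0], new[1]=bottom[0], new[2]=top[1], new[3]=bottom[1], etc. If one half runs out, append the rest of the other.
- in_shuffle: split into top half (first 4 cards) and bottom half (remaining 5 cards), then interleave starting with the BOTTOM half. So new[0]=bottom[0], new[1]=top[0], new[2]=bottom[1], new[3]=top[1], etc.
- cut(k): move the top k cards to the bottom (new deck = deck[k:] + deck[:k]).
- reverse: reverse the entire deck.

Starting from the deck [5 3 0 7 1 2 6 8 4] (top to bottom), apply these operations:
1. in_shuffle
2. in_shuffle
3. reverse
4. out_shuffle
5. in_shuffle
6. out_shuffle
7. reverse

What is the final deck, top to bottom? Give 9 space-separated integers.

Answer: 2 8 5 0 1 6 4 3 7

Derivation:
After op 1 (in_shuffle): [1 5 2 3 6 0 8 7 4]
After op 2 (in_shuffle): [6 1 0 5 8 2 7 3 4]
After op 3 (reverse): [4 3 7 2 8 5 0 1 6]
After op 4 (out_shuffle): [4 5 3 0 7 1 2 6 8]
After op 5 (in_shuffle): [7 4 1 5 2 3 6 0 8]
After op 6 (out_shuffle): [7 3 4 6 1 0 5 8 2]
After op 7 (reverse): [2 8 5 0 1 6 4 3 7]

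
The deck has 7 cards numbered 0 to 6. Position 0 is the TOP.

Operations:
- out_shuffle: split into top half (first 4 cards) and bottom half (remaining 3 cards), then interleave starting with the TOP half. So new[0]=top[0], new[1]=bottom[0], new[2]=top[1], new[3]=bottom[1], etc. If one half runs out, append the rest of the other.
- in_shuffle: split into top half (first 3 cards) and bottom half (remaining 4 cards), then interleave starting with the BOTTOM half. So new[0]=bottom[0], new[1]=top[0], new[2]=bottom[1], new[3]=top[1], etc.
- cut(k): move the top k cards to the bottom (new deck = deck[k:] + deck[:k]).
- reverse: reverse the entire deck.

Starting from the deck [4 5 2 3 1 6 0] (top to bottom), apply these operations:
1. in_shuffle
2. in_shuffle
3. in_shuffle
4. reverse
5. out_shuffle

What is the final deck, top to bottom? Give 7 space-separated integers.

After op 1 (in_shuffle): [3 4 1 5 6 2 0]
After op 2 (in_shuffle): [5 3 6 4 2 1 0]
After op 3 (in_shuffle): [4 5 2 3 1 6 0]
After op 4 (reverse): [0 6 1 3 2 5 4]
After op 5 (out_shuffle): [0 2 6 5 1 4 3]

Answer: 0 2 6 5 1 4 3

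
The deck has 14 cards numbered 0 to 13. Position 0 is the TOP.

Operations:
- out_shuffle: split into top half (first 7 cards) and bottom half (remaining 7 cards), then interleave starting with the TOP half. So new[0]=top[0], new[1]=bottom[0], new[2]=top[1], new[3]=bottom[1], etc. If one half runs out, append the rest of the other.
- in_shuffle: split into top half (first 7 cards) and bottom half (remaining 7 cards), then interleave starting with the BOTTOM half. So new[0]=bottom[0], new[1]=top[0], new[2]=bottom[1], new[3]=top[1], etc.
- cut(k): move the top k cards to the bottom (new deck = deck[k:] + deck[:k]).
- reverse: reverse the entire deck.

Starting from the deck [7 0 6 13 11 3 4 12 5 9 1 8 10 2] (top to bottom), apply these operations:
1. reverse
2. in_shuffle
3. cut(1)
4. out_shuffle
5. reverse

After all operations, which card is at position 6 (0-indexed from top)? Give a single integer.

Answer: 5

Derivation:
After op 1 (reverse): [2 10 8 1 9 5 12 4 3 11 13 6 0 7]
After op 2 (in_shuffle): [4 2 3 10 11 8 13 1 6 9 0 5 7 12]
After op 3 (cut(1)): [2 3 10 11 8 13 1 6 9 0 5 7 12 4]
After op 4 (out_shuffle): [2 6 3 9 10 0 11 5 8 7 13 12 1 4]
After op 5 (reverse): [4 1 12 13 7 8 5 11 0 10 9 3 6 2]
Position 6: card 5.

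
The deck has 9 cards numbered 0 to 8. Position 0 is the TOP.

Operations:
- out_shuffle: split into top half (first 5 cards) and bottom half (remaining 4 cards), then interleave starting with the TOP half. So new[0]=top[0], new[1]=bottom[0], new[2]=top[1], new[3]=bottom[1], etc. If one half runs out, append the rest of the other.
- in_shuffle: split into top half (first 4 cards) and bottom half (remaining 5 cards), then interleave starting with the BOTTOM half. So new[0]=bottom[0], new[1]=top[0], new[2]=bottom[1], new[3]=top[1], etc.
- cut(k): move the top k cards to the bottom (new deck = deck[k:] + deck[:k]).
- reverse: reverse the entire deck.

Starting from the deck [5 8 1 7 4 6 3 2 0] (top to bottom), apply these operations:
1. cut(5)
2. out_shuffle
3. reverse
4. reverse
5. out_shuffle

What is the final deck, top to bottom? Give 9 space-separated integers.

Answer: 6 7 8 0 3 4 1 5 2

Derivation:
After op 1 (cut(5)): [6 3 2 0 5 8 1 7 4]
After op 2 (out_shuffle): [6 8 3 1 2 7 0 4 5]
After op 3 (reverse): [5 4 0 7 2 1 3 8 6]
After op 4 (reverse): [6 8 3 1 2 7 0 4 5]
After op 5 (out_shuffle): [6 7 8 0 3 4 1 5 2]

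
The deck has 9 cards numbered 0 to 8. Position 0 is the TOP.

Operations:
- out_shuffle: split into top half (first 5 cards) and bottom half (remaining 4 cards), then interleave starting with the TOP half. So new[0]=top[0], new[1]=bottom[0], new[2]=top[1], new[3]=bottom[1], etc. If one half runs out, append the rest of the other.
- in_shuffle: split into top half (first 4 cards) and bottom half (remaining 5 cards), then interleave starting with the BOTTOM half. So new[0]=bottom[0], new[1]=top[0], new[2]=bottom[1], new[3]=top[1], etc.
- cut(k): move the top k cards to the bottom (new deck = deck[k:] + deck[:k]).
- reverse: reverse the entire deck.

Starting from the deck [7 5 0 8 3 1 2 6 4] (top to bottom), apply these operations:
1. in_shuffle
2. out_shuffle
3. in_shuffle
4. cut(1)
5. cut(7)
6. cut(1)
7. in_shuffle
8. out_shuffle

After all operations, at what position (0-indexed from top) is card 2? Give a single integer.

After op 1 (in_shuffle): [3 7 1 5 2 0 6 8 4]
After op 2 (out_shuffle): [3 0 7 6 1 8 5 4 2]
After op 3 (in_shuffle): [1 3 8 0 5 7 4 6 2]
After op 4 (cut(1)): [3 8 0 5 7 4 6 2 1]
After op 5 (cut(7)): [2 1 3 8 0 5 7 4 6]
After op 6 (cut(1)): [1 3 8 0 5 7 4 6 2]
After op 7 (in_shuffle): [5 1 7 3 4 8 6 0 2]
After op 8 (out_shuffle): [5 8 1 6 7 0 3 2 4]
Card 2 is at position 7.

Answer: 7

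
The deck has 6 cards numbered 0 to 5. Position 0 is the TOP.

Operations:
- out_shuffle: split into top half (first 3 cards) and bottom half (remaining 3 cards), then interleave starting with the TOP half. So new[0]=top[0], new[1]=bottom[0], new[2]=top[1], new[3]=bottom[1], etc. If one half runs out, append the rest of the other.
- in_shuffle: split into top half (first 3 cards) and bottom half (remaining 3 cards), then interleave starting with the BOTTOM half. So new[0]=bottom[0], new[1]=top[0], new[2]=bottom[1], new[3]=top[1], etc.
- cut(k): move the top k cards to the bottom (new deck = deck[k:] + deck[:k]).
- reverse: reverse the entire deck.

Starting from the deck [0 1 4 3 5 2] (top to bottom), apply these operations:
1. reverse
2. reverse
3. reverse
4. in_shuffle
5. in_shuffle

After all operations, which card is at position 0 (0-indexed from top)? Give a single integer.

After op 1 (reverse): [2 5 3 4 1 0]
After op 2 (reverse): [0 1 4 3 5 2]
After op 3 (reverse): [2 5 3 4 1 0]
After op 4 (in_shuffle): [4 2 1 5 0 3]
After op 5 (in_shuffle): [5 4 0 2 3 1]
Position 0: card 5.

Answer: 5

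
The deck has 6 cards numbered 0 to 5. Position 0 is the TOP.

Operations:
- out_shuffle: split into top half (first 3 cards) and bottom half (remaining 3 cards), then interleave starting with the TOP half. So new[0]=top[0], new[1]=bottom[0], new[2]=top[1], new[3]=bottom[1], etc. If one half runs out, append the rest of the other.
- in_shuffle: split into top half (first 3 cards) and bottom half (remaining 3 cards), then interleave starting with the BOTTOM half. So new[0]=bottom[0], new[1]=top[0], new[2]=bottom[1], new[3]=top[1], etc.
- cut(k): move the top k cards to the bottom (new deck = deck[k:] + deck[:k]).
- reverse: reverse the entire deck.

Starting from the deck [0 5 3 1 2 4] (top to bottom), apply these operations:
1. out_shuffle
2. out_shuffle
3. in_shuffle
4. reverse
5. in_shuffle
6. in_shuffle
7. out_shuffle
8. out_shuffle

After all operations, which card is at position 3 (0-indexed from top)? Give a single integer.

After op 1 (out_shuffle): [0 1 5 2 3 4]
After op 2 (out_shuffle): [0 2 1 3 5 4]
After op 3 (in_shuffle): [3 0 5 2 4 1]
After op 4 (reverse): [1 4 2 5 0 3]
After op 5 (in_shuffle): [5 1 0 4 3 2]
After op 6 (in_shuffle): [4 5 3 1 2 0]
After op 7 (out_shuffle): [4 1 5 2 3 0]
After op 8 (out_shuffle): [4 2 1 3 5 0]
Position 3: card 3.

Answer: 3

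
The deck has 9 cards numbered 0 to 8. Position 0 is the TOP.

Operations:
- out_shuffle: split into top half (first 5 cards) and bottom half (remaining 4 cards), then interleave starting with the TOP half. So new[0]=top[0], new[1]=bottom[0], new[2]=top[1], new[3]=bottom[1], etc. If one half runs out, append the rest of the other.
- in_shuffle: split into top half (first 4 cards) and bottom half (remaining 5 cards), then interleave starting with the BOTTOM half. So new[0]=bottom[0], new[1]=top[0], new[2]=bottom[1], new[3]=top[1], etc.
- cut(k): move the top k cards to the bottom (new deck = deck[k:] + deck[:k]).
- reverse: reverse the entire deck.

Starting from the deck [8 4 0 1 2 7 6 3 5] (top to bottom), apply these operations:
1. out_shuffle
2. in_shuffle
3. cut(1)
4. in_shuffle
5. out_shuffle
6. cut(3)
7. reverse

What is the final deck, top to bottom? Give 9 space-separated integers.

After op 1 (out_shuffle): [8 7 4 6 0 3 1 5 2]
After op 2 (in_shuffle): [0 8 3 7 1 4 5 6 2]
After op 3 (cut(1)): [8 3 7 1 4 5 6 2 0]
After op 4 (in_shuffle): [4 8 5 3 6 7 2 1 0]
After op 5 (out_shuffle): [4 7 8 2 5 1 3 0 6]
After op 6 (cut(3)): [2 5 1 3 0 6 4 7 8]
After op 7 (reverse): [8 7 4 6 0 3 1 5 2]

Answer: 8 7 4 6 0 3 1 5 2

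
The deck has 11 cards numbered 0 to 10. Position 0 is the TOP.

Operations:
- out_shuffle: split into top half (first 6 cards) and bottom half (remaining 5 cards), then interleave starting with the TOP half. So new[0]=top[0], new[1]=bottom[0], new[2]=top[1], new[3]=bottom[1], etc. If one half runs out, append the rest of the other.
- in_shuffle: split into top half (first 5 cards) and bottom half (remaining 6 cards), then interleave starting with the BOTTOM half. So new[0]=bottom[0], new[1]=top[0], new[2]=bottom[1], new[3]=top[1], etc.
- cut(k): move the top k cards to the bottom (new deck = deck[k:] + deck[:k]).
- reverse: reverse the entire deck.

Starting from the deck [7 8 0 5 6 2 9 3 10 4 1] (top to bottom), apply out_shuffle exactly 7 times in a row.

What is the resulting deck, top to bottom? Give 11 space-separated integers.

After op 1 (out_shuffle): [7 9 8 3 0 10 5 4 6 1 2]
After op 2 (out_shuffle): [7 5 9 4 8 6 3 1 0 2 10]
After op 3 (out_shuffle): [7 3 5 1 9 0 4 2 8 10 6]
After op 4 (out_shuffle): [7 4 3 2 5 8 1 10 9 6 0]
After op 5 (out_shuffle): [7 1 4 10 3 9 2 6 5 0 8]
After op 6 (out_shuffle): [7 2 1 6 4 5 10 0 3 8 9]
After op 7 (out_shuffle): [7 10 2 0 1 3 6 8 4 9 5]

Answer: 7 10 2 0 1 3 6 8 4 9 5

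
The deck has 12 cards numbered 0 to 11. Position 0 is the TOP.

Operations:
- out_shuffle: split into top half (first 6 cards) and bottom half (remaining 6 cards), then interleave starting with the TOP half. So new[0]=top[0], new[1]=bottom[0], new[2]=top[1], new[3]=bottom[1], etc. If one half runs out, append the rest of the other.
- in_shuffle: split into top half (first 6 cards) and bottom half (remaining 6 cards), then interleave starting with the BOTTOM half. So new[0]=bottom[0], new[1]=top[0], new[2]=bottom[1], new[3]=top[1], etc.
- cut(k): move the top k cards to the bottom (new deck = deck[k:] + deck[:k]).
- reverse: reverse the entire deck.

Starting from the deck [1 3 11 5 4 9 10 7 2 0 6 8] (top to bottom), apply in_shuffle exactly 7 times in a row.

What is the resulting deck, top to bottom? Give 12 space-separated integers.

After op 1 (in_shuffle): [10 1 7 3 2 11 0 5 6 4 8 9]
After op 2 (in_shuffle): [0 10 5 1 6 7 4 3 8 2 9 11]
After op 3 (in_shuffle): [4 0 3 10 8 5 2 1 9 6 11 7]
After op 4 (in_shuffle): [2 4 1 0 9 3 6 10 11 8 7 5]
After op 5 (in_shuffle): [6 2 10 4 11 1 8 0 7 9 5 3]
After op 6 (in_shuffle): [8 6 0 2 7 10 9 4 5 11 3 1]
After op 7 (in_shuffle): [9 8 4 6 5 0 11 2 3 7 1 10]

Answer: 9 8 4 6 5 0 11 2 3 7 1 10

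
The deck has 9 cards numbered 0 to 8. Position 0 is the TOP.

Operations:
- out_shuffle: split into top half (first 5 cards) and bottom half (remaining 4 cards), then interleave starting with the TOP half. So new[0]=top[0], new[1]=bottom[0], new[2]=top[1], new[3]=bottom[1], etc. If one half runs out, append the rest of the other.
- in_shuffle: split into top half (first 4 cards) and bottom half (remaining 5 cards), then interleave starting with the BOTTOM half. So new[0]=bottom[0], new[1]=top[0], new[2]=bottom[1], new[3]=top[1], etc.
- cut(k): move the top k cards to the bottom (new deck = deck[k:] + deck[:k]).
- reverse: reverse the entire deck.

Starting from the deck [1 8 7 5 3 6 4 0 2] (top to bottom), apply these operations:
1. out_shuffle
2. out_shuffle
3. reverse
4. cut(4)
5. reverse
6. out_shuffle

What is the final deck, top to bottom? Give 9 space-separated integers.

Answer: 2 0 4 6 3 5 7 8 1

Derivation:
After op 1 (out_shuffle): [1 6 8 4 7 0 5 2 3]
After op 2 (out_shuffle): [1 0 6 5 8 2 4 3 7]
After op 3 (reverse): [7 3 4 2 8 5 6 0 1]
After op 4 (cut(4)): [8 5 6 0 1 7 3 4 2]
After op 5 (reverse): [2 4 3 7 1 0 6 5 8]
After op 6 (out_shuffle): [2 0 4 6 3 5 7 8 1]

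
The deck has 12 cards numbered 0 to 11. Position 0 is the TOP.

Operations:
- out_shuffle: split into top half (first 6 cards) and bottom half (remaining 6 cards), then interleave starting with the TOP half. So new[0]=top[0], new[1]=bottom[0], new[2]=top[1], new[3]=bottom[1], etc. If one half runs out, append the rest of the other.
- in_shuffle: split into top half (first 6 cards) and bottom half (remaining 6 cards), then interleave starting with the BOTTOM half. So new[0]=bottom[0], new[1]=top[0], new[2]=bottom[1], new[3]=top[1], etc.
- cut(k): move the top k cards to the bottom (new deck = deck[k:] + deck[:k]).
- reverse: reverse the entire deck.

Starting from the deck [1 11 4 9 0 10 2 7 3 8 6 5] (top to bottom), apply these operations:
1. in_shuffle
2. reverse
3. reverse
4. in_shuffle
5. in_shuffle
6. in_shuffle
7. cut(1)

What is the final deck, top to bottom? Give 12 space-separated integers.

After op 1 (in_shuffle): [2 1 7 11 3 4 8 9 6 0 5 10]
After op 2 (reverse): [10 5 0 6 9 8 4 3 11 7 1 2]
After op 3 (reverse): [2 1 7 11 3 4 8 9 6 0 5 10]
After op 4 (in_shuffle): [8 2 9 1 6 7 0 11 5 3 10 4]
After op 5 (in_shuffle): [0 8 11 2 5 9 3 1 10 6 4 7]
After op 6 (in_shuffle): [3 0 1 8 10 11 6 2 4 5 7 9]
After op 7 (cut(1)): [0 1 8 10 11 6 2 4 5 7 9 3]

Answer: 0 1 8 10 11 6 2 4 5 7 9 3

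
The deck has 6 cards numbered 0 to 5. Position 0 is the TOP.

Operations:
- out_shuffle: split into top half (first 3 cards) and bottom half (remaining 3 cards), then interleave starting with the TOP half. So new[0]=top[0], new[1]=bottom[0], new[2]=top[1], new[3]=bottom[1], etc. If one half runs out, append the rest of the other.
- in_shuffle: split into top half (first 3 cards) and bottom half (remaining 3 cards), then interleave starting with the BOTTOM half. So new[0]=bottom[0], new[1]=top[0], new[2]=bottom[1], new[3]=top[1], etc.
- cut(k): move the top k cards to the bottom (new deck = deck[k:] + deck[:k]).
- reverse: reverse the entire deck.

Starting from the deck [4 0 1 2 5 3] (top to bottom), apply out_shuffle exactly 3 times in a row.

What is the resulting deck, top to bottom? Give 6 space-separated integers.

Answer: 4 1 5 0 2 3

Derivation:
After op 1 (out_shuffle): [4 2 0 5 1 3]
After op 2 (out_shuffle): [4 5 2 1 0 3]
After op 3 (out_shuffle): [4 1 5 0 2 3]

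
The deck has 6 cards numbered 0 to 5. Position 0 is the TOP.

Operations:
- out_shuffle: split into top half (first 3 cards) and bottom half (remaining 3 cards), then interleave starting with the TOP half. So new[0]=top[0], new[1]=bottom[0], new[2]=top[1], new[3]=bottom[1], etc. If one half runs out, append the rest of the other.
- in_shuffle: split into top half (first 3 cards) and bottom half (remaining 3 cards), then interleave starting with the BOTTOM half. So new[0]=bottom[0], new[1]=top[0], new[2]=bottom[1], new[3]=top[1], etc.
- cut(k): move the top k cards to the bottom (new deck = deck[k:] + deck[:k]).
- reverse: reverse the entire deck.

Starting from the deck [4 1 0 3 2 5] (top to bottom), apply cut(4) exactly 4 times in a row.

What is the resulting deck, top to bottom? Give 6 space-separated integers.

Answer: 2 5 4 1 0 3

Derivation:
After op 1 (cut(4)): [2 5 4 1 0 3]
After op 2 (cut(4)): [0 3 2 5 4 1]
After op 3 (cut(4)): [4 1 0 3 2 5]
After op 4 (cut(4)): [2 5 4 1 0 3]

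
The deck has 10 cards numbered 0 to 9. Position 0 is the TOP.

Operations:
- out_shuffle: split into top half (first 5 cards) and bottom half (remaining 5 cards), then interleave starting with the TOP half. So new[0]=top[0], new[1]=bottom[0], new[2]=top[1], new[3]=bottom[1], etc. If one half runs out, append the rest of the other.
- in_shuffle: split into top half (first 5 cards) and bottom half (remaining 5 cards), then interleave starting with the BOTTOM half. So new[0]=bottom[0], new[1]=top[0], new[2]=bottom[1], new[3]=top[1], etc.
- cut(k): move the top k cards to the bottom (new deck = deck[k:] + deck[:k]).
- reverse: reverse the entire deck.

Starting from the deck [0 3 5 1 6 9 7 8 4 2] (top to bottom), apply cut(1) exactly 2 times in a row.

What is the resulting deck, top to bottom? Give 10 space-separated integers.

Answer: 5 1 6 9 7 8 4 2 0 3

Derivation:
After op 1 (cut(1)): [3 5 1 6 9 7 8 4 2 0]
After op 2 (cut(1)): [5 1 6 9 7 8 4 2 0 3]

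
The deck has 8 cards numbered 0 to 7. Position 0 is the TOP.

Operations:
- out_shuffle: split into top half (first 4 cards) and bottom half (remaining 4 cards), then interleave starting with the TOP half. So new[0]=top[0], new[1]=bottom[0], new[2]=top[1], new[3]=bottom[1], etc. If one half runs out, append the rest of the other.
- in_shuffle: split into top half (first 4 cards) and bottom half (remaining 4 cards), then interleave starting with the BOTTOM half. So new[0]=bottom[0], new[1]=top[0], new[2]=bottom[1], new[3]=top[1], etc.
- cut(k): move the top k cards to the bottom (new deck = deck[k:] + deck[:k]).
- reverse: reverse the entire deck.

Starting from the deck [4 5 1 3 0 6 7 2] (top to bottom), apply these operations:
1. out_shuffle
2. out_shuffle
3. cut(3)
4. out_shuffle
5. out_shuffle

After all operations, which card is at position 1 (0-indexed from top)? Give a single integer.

After op 1 (out_shuffle): [4 0 5 6 1 7 3 2]
After op 2 (out_shuffle): [4 1 0 7 5 3 6 2]
After op 3 (cut(3)): [7 5 3 6 2 4 1 0]
After op 4 (out_shuffle): [7 2 5 4 3 1 6 0]
After op 5 (out_shuffle): [7 3 2 1 5 6 4 0]
Position 1: card 3.

Answer: 3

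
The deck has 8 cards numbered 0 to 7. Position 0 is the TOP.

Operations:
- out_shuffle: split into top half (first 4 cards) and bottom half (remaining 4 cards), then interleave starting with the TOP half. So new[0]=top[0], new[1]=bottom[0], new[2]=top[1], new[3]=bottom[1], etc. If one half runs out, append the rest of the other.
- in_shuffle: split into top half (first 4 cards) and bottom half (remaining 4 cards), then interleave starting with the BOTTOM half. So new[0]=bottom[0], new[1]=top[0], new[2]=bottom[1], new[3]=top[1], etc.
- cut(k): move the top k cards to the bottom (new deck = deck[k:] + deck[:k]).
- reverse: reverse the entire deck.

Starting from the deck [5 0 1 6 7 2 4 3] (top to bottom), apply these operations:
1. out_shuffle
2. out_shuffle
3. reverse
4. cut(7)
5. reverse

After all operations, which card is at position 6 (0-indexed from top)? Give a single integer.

Answer: 3

Derivation:
After op 1 (out_shuffle): [5 7 0 2 1 4 6 3]
After op 2 (out_shuffle): [5 1 7 4 0 6 2 3]
After op 3 (reverse): [3 2 6 0 4 7 1 5]
After op 4 (cut(7)): [5 3 2 6 0 4 7 1]
After op 5 (reverse): [1 7 4 0 6 2 3 5]
Position 6: card 3.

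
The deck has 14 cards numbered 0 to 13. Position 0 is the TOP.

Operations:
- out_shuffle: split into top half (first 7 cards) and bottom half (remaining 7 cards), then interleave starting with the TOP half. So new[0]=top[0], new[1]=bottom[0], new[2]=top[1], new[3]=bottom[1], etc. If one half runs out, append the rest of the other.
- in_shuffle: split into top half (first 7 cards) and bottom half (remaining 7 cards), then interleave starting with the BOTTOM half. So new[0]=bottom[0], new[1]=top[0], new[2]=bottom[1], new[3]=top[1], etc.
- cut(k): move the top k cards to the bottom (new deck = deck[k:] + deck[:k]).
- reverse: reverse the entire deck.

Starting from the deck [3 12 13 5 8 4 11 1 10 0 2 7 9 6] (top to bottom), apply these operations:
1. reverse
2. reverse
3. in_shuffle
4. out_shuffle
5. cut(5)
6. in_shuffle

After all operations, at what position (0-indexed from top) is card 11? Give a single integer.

After op 1 (reverse): [6 9 7 2 0 10 1 11 4 8 5 13 12 3]
After op 2 (reverse): [3 12 13 5 8 4 11 1 10 0 2 7 9 6]
After op 3 (in_shuffle): [1 3 10 12 0 13 2 5 7 8 9 4 6 11]
After op 4 (out_shuffle): [1 5 3 7 10 8 12 9 0 4 13 6 2 11]
After op 5 (cut(5)): [8 12 9 0 4 13 6 2 11 1 5 3 7 10]
After op 6 (in_shuffle): [2 8 11 12 1 9 5 0 3 4 7 13 10 6]
Card 11 is at position 2.

Answer: 2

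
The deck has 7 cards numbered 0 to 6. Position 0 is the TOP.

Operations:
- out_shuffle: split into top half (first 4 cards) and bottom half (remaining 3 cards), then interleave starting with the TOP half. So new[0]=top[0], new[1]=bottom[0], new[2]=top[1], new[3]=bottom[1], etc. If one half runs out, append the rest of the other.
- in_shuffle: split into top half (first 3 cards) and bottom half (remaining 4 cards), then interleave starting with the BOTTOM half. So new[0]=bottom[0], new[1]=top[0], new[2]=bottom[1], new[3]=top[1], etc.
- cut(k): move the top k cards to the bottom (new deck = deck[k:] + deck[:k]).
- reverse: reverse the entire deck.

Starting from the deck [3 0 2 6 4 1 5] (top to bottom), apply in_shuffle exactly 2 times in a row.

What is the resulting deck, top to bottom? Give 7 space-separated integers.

After op 1 (in_shuffle): [6 3 4 0 1 2 5]
After op 2 (in_shuffle): [0 6 1 3 2 4 5]

Answer: 0 6 1 3 2 4 5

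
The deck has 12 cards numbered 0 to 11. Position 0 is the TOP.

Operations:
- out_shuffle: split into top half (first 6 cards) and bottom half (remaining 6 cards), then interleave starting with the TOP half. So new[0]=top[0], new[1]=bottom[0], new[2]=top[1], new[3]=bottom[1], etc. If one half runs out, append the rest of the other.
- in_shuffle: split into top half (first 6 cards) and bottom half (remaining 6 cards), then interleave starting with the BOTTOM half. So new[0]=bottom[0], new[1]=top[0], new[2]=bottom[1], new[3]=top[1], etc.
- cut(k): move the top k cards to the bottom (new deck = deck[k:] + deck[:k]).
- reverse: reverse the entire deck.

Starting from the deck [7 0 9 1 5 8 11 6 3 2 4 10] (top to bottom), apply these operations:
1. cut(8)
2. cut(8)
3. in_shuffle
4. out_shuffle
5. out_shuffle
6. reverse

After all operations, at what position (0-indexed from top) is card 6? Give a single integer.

After op 1 (cut(8)): [3 2 4 10 7 0 9 1 5 8 11 6]
After op 2 (cut(8)): [5 8 11 6 3 2 4 10 7 0 9 1]
After op 3 (in_shuffle): [4 5 10 8 7 11 0 6 9 3 1 2]
After op 4 (out_shuffle): [4 0 5 6 10 9 8 3 7 1 11 2]
After op 5 (out_shuffle): [4 8 0 3 5 7 6 1 10 11 9 2]
After op 6 (reverse): [2 9 11 10 1 6 7 5 3 0 8 4]
Card 6 is at position 5.

Answer: 5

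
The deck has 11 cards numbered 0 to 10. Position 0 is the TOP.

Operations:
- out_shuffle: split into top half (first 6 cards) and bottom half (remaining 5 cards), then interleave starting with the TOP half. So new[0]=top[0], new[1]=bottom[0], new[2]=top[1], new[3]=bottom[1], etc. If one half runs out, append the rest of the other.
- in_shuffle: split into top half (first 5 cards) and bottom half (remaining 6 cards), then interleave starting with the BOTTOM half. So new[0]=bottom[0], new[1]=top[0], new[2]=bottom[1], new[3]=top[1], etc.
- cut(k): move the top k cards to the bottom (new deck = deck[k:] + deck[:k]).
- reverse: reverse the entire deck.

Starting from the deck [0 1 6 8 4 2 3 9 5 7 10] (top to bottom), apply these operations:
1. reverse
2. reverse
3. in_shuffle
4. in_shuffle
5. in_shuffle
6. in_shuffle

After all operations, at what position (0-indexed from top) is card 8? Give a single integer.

Answer: 8

Derivation:
After op 1 (reverse): [10 7 5 9 3 2 4 8 6 1 0]
After op 2 (reverse): [0 1 6 8 4 2 3 9 5 7 10]
After op 3 (in_shuffle): [2 0 3 1 9 6 5 8 7 4 10]
After op 4 (in_shuffle): [6 2 5 0 8 3 7 1 4 9 10]
After op 5 (in_shuffle): [3 6 7 2 1 5 4 0 9 8 10]
After op 6 (in_shuffle): [5 3 4 6 0 7 9 2 8 1 10]
Card 8 is at position 8.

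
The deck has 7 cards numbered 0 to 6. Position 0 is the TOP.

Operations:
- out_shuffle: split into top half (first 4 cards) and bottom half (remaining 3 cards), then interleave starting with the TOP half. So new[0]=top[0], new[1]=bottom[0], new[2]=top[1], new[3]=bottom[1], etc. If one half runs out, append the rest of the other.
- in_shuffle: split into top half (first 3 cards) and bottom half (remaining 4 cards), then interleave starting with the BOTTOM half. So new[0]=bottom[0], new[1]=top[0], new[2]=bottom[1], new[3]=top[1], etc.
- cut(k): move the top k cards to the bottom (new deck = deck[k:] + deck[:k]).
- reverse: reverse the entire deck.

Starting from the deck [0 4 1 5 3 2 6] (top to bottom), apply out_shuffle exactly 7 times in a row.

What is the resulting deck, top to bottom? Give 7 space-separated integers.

After op 1 (out_shuffle): [0 3 4 2 1 6 5]
After op 2 (out_shuffle): [0 1 3 6 4 5 2]
After op 3 (out_shuffle): [0 4 1 5 3 2 6]
After op 4 (out_shuffle): [0 3 4 2 1 6 5]
After op 5 (out_shuffle): [0 1 3 6 4 5 2]
After op 6 (out_shuffle): [0 4 1 5 3 2 6]
After op 7 (out_shuffle): [0 3 4 2 1 6 5]

Answer: 0 3 4 2 1 6 5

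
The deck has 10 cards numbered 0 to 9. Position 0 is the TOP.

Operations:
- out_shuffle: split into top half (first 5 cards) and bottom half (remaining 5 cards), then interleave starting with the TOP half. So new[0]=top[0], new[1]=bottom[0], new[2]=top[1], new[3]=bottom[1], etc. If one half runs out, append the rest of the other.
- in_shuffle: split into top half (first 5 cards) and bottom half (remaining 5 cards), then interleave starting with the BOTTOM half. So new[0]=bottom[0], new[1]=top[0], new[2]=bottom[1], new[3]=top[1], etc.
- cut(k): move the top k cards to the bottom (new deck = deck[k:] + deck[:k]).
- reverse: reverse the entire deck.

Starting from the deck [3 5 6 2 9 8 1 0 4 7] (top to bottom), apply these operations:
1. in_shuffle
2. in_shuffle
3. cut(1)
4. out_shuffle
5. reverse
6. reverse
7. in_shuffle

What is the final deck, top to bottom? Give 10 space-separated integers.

Answer: 9 8 2 7 0 4 1 5 6 3

Derivation:
After op 1 (in_shuffle): [8 3 1 5 0 6 4 2 7 9]
After op 2 (in_shuffle): [6 8 4 3 2 1 7 5 9 0]
After op 3 (cut(1)): [8 4 3 2 1 7 5 9 0 6]
After op 4 (out_shuffle): [8 7 4 5 3 9 2 0 1 6]
After op 5 (reverse): [6 1 0 2 9 3 5 4 7 8]
After op 6 (reverse): [8 7 4 5 3 9 2 0 1 6]
After op 7 (in_shuffle): [9 8 2 7 0 4 1 5 6 3]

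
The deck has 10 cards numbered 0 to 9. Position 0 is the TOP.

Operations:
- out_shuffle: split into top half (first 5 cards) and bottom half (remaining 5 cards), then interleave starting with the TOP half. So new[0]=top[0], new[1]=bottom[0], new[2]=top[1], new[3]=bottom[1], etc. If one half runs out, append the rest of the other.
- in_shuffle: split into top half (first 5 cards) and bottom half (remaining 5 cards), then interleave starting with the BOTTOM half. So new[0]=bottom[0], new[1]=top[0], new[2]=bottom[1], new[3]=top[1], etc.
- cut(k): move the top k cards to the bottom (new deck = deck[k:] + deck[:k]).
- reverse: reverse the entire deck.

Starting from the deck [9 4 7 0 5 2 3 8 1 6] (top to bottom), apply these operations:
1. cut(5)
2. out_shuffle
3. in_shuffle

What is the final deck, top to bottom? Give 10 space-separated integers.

After op 1 (cut(5)): [2 3 8 1 6 9 4 7 0 5]
After op 2 (out_shuffle): [2 9 3 4 8 7 1 0 6 5]
After op 3 (in_shuffle): [7 2 1 9 0 3 6 4 5 8]

Answer: 7 2 1 9 0 3 6 4 5 8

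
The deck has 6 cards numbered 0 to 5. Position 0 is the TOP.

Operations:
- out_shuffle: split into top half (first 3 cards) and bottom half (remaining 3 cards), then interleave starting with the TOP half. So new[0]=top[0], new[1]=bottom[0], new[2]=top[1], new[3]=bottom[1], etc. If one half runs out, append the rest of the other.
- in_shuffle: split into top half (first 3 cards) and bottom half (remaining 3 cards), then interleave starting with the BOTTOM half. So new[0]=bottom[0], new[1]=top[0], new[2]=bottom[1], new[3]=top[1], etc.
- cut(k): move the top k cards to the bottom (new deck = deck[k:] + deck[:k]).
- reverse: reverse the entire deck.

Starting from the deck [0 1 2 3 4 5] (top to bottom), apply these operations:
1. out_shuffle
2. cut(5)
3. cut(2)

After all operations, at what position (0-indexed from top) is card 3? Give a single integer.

After op 1 (out_shuffle): [0 3 1 4 2 5]
After op 2 (cut(5)): [5 0 3 1 4 2]
After op 3 (cut(2)): [3 1 4 2 5 0]
Card 3 is at position 0.

Answer: 0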